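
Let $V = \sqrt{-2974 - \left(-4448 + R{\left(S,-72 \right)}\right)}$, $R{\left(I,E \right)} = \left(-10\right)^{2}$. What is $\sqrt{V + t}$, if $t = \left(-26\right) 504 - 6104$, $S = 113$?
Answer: $\sqrt{-19208 + \sqrt{1374}} \approx 138.46 i$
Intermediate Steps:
$R{\left(I,E \right)} = 100$
$V = \sqrt{1374}$ ($V = \sqrt{-2974 + \left(4448 - 100\right)} = \sqrt{-2974 + 4348} = \sqrt{1374} \approx 37.068$)
$t = -19208$ ($t = -13104 - 6104 = -19208$)
$\sqrt{V + t} = \sqrt{\sqrt{1374} - 19208} = \sqrt{-19208 + \sqrt{1374}}$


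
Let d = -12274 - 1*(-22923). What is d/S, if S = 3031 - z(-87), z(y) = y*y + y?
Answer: -10649/4451 ≈ -2.3925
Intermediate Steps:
z(y) = y + y**2 (z(y) = y**2 + y = y + y**2)
d = 10649 (d = -12274 + 22923 = 10649)
S = -4451 (S = 3031 - (-87)*(1 - 87) = 3031 - (-87)*(-86) = 3031 - 1*7482 = 3031 - 7482 = -4451)
d/S = 10649/(-4451) = 10649*(-1/4451) = -10649/4451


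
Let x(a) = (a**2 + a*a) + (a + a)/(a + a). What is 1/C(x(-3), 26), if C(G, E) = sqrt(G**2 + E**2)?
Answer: sqrt(1037)/1037 ≈ 0.031054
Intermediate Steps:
x(a) = 1 + 2*a**2 (x(a) = (a**2 + a**2) + (2*a)/((2*a)) = 2*a**2 + (2*a)*(1/(2*a)) = 2*a**2 + 1 = 1 + 2*a**2)
C(G, E) = sqrt(E**2 + G**2)
1/C(x(-3), 26) = 1/(sqrt(26**2 + (1 + 2*(-3)**2)**2)) = 1/(sqrt(676 + (1 + 2*9)**2)) = 1/(sqrt(676 + (1 + 18)**2)) = 1/(sqrt(676 + 19**2)) = 1/(sqrt(676 + 361)) = 1/(sqrt(1037)) = sqrt(1037)/1037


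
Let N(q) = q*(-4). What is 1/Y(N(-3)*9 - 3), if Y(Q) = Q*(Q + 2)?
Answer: 1/11235 ≈ 8.9008e-5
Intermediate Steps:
N(q) = -4*q
Y(Q) = Q*(2 + Q)
1/Y(N(-3)*9 - 3) = 1/((-4*(-3)*9 - 3)*(2 + (-4*(-3)*9 - 3))) = 1/((12*9 - 3)*(2 + (12*9 - 3))) = 1/((108 - 3)*(2 + (108 - 3))) = 1/(105*(2 + 105)) = 1/(105*107) = 1/11235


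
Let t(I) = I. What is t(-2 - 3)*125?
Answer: -625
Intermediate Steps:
t(-2 - 3)*125 = (-2 - 3)*125 = -5*125 = -625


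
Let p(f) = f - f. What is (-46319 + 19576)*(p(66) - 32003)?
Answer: 855856229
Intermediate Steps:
p(f) = 0
(-46319 + 19576)*(p(66) - 32003) = (-46319 + 19576)*(0 - 32003) = -26743*(-32003) = 855856229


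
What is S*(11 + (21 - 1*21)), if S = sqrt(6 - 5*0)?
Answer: 11*sqrt(6) ≈ 26.944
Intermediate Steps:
S = sqrt(6) (S = sqrt(6 + 0) = sqrt(6) ≈ 2.4495)
S*(11 + (21 - 1*21)) = sqrt(6)*(11 + (21 - 1*21)) = sqrt(6)*(11 + (21 - 21)) = sqrt(6)*(11 + 0) = sqrt(6)*11 = 11*sqrt(6)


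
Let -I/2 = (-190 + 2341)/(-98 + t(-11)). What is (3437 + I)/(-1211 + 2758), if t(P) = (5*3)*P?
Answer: 908233/406861 ≈ 2.2323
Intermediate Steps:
t(P) = 15*P
I = 4302/263 (I = -2*(-190 + 2341)/(-98 + 15*(-11)) = -4302/(-98 - 165) = -4302/(-263) = -4302*(-1)/263 = -2*(-2151/263) = 4302/263 ≈ 16.357)
(3437 + I)/(-1211 + 2758) = (3437 + 4302/263)/(-1211 + 2758) = (908233/263)/1547 = (908233/263)*(1/1547) = 908233/406861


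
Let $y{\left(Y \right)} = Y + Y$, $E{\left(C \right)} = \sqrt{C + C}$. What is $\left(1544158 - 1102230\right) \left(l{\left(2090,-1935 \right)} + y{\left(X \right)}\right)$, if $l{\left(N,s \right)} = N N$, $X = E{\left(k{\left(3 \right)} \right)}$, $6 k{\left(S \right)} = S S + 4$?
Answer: $1930385696800 + \frac{883856 \sqrt{39}}{3} \approx 1.9304 \cdot 10^{12}$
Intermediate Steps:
$k{\left(S \right)} = \frac{2}{3} + \frac{S^{2}}{6}$ ($k{\left(S \right)} = \frac{S S + 4}{6} = \frac{S^{2} + 4}{6} = \frac{4 + S^{2}}{6} = \frac{2}{3} + \frac{S^{2}}{6}$)
$E{\left(C \right)} = \sqrt{2} \sqrt{C}$ ($E{\left(C \right)} = \sqrt{2 C} = \sqrt{2} \sqrt{C}$)
$X = \frac{\sqrt{39}}{3}$ ($X = \sqrt{2} \sqrt{\frac{2}{3} + \frac{3^{2}}{6}} = \sqrt{2} \sqrt{\frac{2}{3} + \frac{1}{6} \cdot 9} = \sqrt{2} \sqrt{\frac{2}{3} + \frac{3}{2}} = \sqrt{2} \sqrt{\frac{13}{6}} = \sqrt{2} \frac{\sqrt{78}}{6} = \frac{\sqrt{39}}{3} \approx 2.0817$)
$l{\left(N,s \right)} = N^{2}$
$y{\left(Y \right)} = 2 Y$
$\left(1544158 - 1102230\right) \left(l{\left(2090,-1935 \right)} + y{\left(X \right)}\right) = \left(1544158 - 1102230\right) \left(2090^{2} + 2 \frac{\sqrt{39}}{3}\right) = 441928 \left(4368100 + \frac{2 \sqrt{39}}{3}\right) = 1930385696800 + \frac{883856 \sqrt{39}}{3}$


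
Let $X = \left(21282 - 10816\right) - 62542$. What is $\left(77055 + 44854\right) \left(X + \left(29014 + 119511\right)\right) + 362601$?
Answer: $11758363742$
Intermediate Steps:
$X = -52076$ ($X = 10466 - 62542 = -52076$)
$\left(77055 + 44854\right) \left(X + \left(29014 + 119511\right)\right) + 362601 = \left(77055 + 44854\right) \left(-52076 + \left(29014 + 119511\right)\right) + 362601 = 121909 \left(-52076 + 148525\right) + 362601 = 121909 \cdot 96449 + 362601 = 11758001141 + 362601 = 11758363742$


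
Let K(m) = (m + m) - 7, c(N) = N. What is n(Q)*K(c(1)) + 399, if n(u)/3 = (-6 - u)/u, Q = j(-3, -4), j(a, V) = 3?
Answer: 444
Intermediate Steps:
Q = 3
K(m) = -7 + 2*m (K(m) = 2*m - 7 = -7 + 2*m)
n(u) = 3*(-6 - u)/u (n(u) = 3*((-6 - u)/u) = 3*(-6 - u)/u)
n(Q)*K(c(1)) + 399 = (-3 - 18/3)*(-7 + 2*1) + 399 = (-3 - 18*1/3)*(-7 + 2) + 399 = (-3 - 6)*(-5) + 399 = -9*(-5) + 399 = 45 + 399 = 444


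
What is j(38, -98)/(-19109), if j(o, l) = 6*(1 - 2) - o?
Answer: 44/19109 ≈ 0.0023026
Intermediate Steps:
j(o, l) = -6 - o (j(o, l) = 6*(-1) - o = -6 - o)
j(38, -98)/(-19109) = (-6 - 1*38)/(-19109) = (-6 - 38)*(-1/19109) = -44*(-1/19109) = 44/19109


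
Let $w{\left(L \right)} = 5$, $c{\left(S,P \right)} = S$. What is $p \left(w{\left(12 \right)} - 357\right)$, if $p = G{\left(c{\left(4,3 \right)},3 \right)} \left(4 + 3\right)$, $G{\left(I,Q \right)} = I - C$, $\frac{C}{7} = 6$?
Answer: $93632$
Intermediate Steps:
$C = 42$ ($C = 7 \cdot 6 = 42$)
$G{\left(I,Q \right)} = -42 + I$ ($G{\left(I,Q \right)} = I - 42 = -42 + I$)
$p = -266$ ($p = \left(-42 + 4\right) \left(4 + 3\right) = \left(-38\right) 7 = -266$)
$p \left(w{\left(12 \right)} - 357\right) = - 266 \left(5 - 357\right) = \left(-266\right) \left(-352\right) = 93632$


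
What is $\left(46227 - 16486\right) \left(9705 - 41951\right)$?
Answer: $-959028286$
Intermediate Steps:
$\left(46227 - 16486\right) \left(9705 - 41951\right) = 29741 \left(-32246\right) = -959028286$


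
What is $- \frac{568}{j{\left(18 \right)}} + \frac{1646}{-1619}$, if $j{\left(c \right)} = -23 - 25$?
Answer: $\frac{105073}{9714} \approx 10.817$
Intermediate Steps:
$j{\left(c \right)} = -48$ ($j{\left(c \right)} = -23 - 25 = -48$)
$- \frac{568}{j{\left(18 \right)}} + \frac{1646}{-1619} = - \frac{568}{-48} + \frac{1646}{-1619} = \left(-568\right) \left(- \frac{1}{48}\right) + 1646 \left(- \frac{1}{1619}\right) = \frac{71}{6} - \frac{1646}{1619} = \frac{105073}{9714}$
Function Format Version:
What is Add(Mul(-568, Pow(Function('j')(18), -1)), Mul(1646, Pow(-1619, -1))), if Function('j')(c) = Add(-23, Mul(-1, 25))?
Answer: Rational(105073, 9714) ≈ 10.817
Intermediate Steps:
Function('j')(c) = -48 (Function('j')(c) = Add(-23, -25) = -48)
Add(Mul(-568, Pow(Function('j')(18), -1)), Mul(1646, Pow(-1619, -1))) = Add(Mul(-568, Pow(-48, -1)), Mul(1646, Pow(-1619, -1))) = Add(Mul(-568, Rational(-1, 48)), Mul(1646, Rational(-1, 1619))) = Add(Rational(71, 6), Rational(-1646, 1619)) = Rational(105073, 9714)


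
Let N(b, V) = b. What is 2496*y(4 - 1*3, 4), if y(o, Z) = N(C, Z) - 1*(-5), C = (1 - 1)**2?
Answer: 12480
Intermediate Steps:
C = 0 (C = 0**2 = 0)
y(o, Z) = 5 (y(o, Z) = 0 - 1*(-5) = 0 + 5 = 5)
2496*y(4 - 1*3, 4) = 2496*5 = 12480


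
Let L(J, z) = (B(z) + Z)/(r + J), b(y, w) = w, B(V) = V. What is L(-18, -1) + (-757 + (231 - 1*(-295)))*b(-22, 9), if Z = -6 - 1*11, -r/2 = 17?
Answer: -54045/26 ≈ -2078.7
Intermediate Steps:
r = -34 (r = -2*17 = -34)
Z = -17 (Z = -6 - 11 = -17)
L(J, z) = (-17 + z)/(-34 + J) (L(J, z) = (z - 17)/(-34 + J) = (-17 + z)/(-34 + J))
L(-18, -1) + (-757 + (231 - 1*(-295)))*b(-22, 9) = (-17 - 1)/(-34 - 18) + (-757 + (231 - 1*(-295)))*9 = -18/(-52) + (-757 + (231 + 295))*9 = -1/52*(-18) + (-757 + 526)*9 = 9/26 - 231*9 = 9/26 - 2079 = -54045/26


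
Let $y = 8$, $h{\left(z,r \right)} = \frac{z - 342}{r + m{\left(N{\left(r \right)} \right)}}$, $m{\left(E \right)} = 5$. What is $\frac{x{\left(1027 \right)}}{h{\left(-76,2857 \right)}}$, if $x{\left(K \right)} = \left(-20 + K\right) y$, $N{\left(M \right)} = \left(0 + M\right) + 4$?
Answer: $- \frac{606744}{11} \approx -55159.0$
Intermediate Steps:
$N{\left(M \right)} = 4 + M$ ($N{\left(M \right)} = M + 4 = 4 + M$)
$h{\left(z,r \right)} = \frac{-342 + z}{5 + r}$ ($h{\left(z,r \right)} = \frac{z - 342}{r + 5} = \frac{-342 + z}{5 + r}$)
$x{\left(K \right)} = -160 + 8 K$ ($x{\left(K \right)} = \left(-20 + K\right) 8 = -160 + 8 K$)
$\frac{x{\left(1027 \right)}}{h{\left(-76,2857 \right)}} = \frac{-160 + 8 \cdot 1027}{\frac{1}{5 + 2857} \left(-342 - 76\right)} = \frac{-160 + 8216}{\frac{1}{2862} \left(-418\right)} = \frac{8056}{\frac{1}{2862} \left(-418\right)} = \frac{8056}{- \frac{209}{1431}} = 8056 \left(- \frac{1431}{209}\right) = - \frac{606744}{11}$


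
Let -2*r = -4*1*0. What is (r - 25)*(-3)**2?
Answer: -225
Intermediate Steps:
r = 0 (r = -(-4*1)*0/2 = -(-2)*0 = -1/2*0 = 0)
(r - 25)*(-3)**2 = (0 - 25)*(-3)**2 = -25*9 = -225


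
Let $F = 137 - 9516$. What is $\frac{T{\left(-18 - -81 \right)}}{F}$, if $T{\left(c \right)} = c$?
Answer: $- \frac{63}{9379} \approx -0.0067171$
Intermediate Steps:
$F = -9379$ ($F = 137 - 9516 = -9379$)
$\frac{T{\left(-18 - -81 \right)}}{F} = \frac{-18 - -81}{-9379} = \left(-18 + 81\right) \left(- \frac{1}{9379}\right) = 63 \left(- \frac{1}{9379}\right) = - \frac{63}{9379}$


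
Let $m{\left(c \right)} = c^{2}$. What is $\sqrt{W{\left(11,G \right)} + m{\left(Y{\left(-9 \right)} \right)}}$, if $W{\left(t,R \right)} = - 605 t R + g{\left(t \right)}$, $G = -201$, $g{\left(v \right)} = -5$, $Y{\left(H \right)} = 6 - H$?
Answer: $5 \sqrt{53515} \approx 1156.7$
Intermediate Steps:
$W{\left(t,R \right)} = -5 - 605 R t$ ($W{\left(t,R \right)} = - 605 t R - 5 = - 605 R t - 5 = -5 - 605 R t$)
$\sqrt{W{\left(11,G \right)} + m{\left(Y{\left(-9 \right)} \right)}} = \sqrt{\left(-5 - \left(-121605\right) 11\right) + \left(6 - -9\right)^{2}} = \sqrt{\left(-5 + 1337655\right) + \left(6 + 9\right)^{2}} = \sqrt{1337650 + 15^{2}} = \sqrt{1337650 + 225} = \sqrt{1337875} = 5 \sqrt{53515}$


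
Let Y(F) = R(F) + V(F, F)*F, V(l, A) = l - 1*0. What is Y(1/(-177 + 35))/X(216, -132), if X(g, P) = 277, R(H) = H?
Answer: -141/5585428 ≈ -2.5244e-5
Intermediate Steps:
V(l, A) = l (V(l, A) = l + 0 = l)
Y(F) = F + F² (Y(F) = F + F*F = F + F²)
Y(1/(-177 + 35))/X(216, -132) = ((1 + 1/(-177 + 35))/(-177 + 35))/277 = ((1 + 1/(-142))/(-142))*(1/277) = -(1 - 1/142)/142*(1/277) = -1/142*141/142*(1/277) = -141/20164*1/277 = -141/5585428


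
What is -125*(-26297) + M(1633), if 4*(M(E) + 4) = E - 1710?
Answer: 13148407/4 ≈ 3.2871e+6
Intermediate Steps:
M(E) = -863/2 + E/4 (M(E) = -4 + (E - 1710)/4 = -4 + (-1710 + E)/4 = -4 + (-855/2 + E/4) = -863/2 + E/4)
-125*(-26297) + M(1633) = -125*(-26297) + (-863/2 + (¼)*1633) = 3287125 + (-863/2 + 1633/4) = 3287125 - 93/4 = 13148407/4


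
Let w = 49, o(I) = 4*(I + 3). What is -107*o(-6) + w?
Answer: 1333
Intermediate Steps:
o(I) = 12 + 4*I (o(I) = 4*(3 + I) = 12 + 4*I)
-107*o(-6) + w = -107*(12 + 4*(-6)) + 49 = -107*(12 - 24) + 49 = -107*(-12) + 49 = 1284 + 49 = 1333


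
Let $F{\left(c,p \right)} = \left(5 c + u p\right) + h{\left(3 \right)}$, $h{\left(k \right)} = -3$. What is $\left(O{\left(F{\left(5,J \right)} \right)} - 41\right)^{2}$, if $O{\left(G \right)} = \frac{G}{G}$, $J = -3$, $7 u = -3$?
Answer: $1600$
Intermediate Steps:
$u = - \frac{3}{7}$ ($u = \frac{1}{7} \left(-3\right) = - \frac{3}{7} \approx -0.42857$)
$F{\left(c,p \right)} = -3 + 5 c - \frac{3 p}{7}$ ($F{\left(c,p \right)} = \left(5 c - \frac{3 p}{7}\right) - 3 = -3 + 5 c - \frac{3 p}{7}$)
$O{\left(G \right)} = 1$
$\left(O{\left(F{\left(5,J \right)} \right)} - 41\right)^{2} = \left(1 - 41\right)^{2} = \left(-40\right)^{2} = 1600$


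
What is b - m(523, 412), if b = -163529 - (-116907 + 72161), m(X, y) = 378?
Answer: -119161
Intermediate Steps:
b = -118783 (b = -163529 - 1*(-44746) = -163529 + 44746 = -118783)
b - m(523, 412) = -118783 - 1*378 = -118783 - 378 = -119161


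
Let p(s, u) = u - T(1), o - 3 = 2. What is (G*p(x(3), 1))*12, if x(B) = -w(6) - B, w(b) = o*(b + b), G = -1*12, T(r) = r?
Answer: 0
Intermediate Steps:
o = 5 (o = 3 + 2 = 5)
G = -12
w(b) = 10*b (w(b) = 5*(b + b) = 5*(2*b) = 10*b)
x(B) = -60 - B (x(B) = -10*6 - B = -1*60 - B = -60 - B)
p(s, u) = -1 + u (p(s, u) = u - 1*1 = u - 1 = -1 + u)
(G*p(x(3), 1))*12 = -12*(-1 + 1)*12 = -12*0*12 = 0*12 = 0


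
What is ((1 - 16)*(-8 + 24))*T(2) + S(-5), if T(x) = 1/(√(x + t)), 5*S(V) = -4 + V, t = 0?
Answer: -9/5 - 120*√2 ≈ -171.51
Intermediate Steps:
S(V) = -⅘ + V/5 (S(V) = (-4 + V)/5 = -⅘ + V/5)
T(x) = x^(-½) (T(x) = 1/(√(x + 0)) = 1/(√x) = x^(-½))
((1 - 16)*(-8 + 24))*T(2) + S(-5) = ((1 - 16)*(-8 + 24))/√2 + (-⅘ + (⅕)*(-5)) = (-15*16)*(√2/2) + (-⅘ - 1) = -120*√2 - 9/5 = -9/5 - 120*√2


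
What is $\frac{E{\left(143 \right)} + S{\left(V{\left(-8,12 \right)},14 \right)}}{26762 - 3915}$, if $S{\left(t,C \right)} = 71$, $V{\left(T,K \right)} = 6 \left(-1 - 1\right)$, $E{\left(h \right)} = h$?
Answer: $\frac{214}{22847} \approx 0.0093667$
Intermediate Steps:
$V{\left(T,K \right)} = -12$ ($V{\left(T,K \right)} = 6 \left(-2\right) = -12$)
$\frac{E{\left(143 \right)} + S{\left(V{\left(-8,12 \right)},14 \right)}}{26762 - 3915} = \frac{143 + 71}{26762 - 3915} = \frac{214}{22847}$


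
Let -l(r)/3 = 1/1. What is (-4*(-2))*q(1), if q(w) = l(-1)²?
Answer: 72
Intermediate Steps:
l(r) = -3 (l(r) = -3/1 = -3)
q(w) = 9 (q(w) = (-3)² = 9)
(-4*(-2))*q(1) = -4*(-2)*9 = 8*9 = 72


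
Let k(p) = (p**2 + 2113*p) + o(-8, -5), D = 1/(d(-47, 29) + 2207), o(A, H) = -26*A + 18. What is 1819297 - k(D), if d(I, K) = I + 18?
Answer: 8629093395449/4743684 ≈ 1.8191e+6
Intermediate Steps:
d(I, K) = 18 + I
o(A, H) = 18 - 26*A
D = 1/2178 (D = 1/((18 - 47) + 2207) = 1/(-29 + 2207) = 1/2178 ≈ 0.00045914)
k(p) = 226 + p**2 + 2113*p (k(p) = (p**2 + 2113*p) + (18 - 26*(-8)) = (p**2 + 2113*p) + (18 + 208) = (p**2 + 2113*p) + 226 = 226 + p**2 + 2113*p)
1819297 - k(D) = 1819297 - (226 + (1/2178)**2 + 2113*(1/2178)) = 1819297 - (226 + 1/4743684 + 2113/2178) = 1819297 - 1*1076674699/4743684 = 1819297 - 1076674699/4743684 = 8629093395449/4743684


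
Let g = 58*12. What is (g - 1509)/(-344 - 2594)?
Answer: 813/2938 ≈ 0.27672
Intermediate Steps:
g = 696
(g - 1509)/(-344 - 2594) = (696 - 1509)/(-344 - 2594) = -813/(-2938) = -813*(-1/2938) = 813/2938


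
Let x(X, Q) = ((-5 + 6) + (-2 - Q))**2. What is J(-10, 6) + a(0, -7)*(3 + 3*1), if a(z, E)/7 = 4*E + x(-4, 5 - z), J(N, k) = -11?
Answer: 325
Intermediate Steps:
x(X, Q) = (-1 - Q)**2 (x(X, Q) = (1 + (-2 - Q))**2 = (-1 - Q)**2)
a(z, E) = 7*(6 - z)**2 + 28*E (a(z, E) = 7*(4*E + (1 + (5 - z))**2) = 7*(4*E + (6 - z)**2) = 7*((6 - z)**2 + 4*E) = 7*(6 - z)**2 + 28*E)
J(-10, 6) + a(0, -7)*(3 + 3*1) = -11 + (7*(-6 + 0)**2 + 28*(-7))*(3 + 3*1) = -11 + (7*(-6)**2 - 196)*(3 + 3) = -11 + (7*36 - 196)*6 = -11 + (252 - 196)*6 = -11 + 56*6 = -11 + 336 = 325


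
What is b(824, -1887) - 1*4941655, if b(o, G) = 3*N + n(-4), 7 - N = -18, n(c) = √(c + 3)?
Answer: -4941580 + I ≈ -4.9416e+6 + 1.0*I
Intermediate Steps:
n(c) = √(3 + c)
N = 25 (N = 7 - 1*(-18) = 7 + 18 = 25)
b(o, G) = 75 + I (b(o, G) = 3*25 + √(3 - 4) = 75 + √(-1) = 75 + I)
b(824, -1887) - 1*4941655 = (75 + I) - 1*4941655 = (75 + I) - 4941655 = -4941580 + I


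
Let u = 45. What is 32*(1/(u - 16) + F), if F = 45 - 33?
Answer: 11168/29 ≈ 385.10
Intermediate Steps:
F = 12
32*(1/(u - 16) + F) = 32*(1/(45 - 16) + 12) = 32*(1/29 + 12) = 32*(349/29) = 11168/29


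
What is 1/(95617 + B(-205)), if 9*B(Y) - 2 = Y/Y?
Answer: 3/286852 ≈ 1.0458e-5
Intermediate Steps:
B(Y) = ⅓ (B(Y) = 2/9 + (Y/Y)/9 = 2/9 + (⅑)*1 = 2/9 + ⅑ = ⅓)
1/(95617 + B(-205)) = 1/(95617 + ⅓) = 1/(286852/3) = 3/286852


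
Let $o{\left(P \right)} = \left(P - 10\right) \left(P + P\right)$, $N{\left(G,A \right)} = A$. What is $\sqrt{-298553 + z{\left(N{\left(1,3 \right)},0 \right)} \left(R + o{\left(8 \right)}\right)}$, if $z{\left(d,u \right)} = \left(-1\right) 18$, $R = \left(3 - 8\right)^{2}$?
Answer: $i \sqrt{298427} \approx 546.29 i$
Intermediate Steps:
$R = 25$ ($R = \left(-5\right)^{2} = 25$)
$o{\left(P \right)} = 2 P \left(-10 + P\right)$ ($o{\left(P \right)} = \left(-10 + P\right) 2 P = 2 P \left(-10 + P\right)$)
$z{\left(d,u \right)} = -18$
$\sqrt{-298553 + z{\left(N{\left(1,3 \right)},0 \right)} \left(R + o{\left(8 \right)}\right)} = \sqrt{-298553 - 18 \left(25 + 2 \cdot 8 \left(-10 + 8\right)\right)} = \sqrt{-298553 - 18 \left(25 + 2 \cdot 8 \left(-2\right)\right)} = \sqrt{-298553 - 18 \left(25 - 32\right)} = \sqrt{-298553 - -126} = \sqrt{-298553 + 126} = \sqrt{-298427} = i \sqrt{298427}$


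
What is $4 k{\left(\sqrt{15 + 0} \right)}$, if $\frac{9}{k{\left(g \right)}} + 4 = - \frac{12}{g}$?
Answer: $- \frac{45}{2} + \frac{9 \sqrt{15}}{2} \approx -5.0716$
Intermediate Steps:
$k{\left(g \right)} = \frac{9}{-4 - \frac{12}{g}}$
$4 k{\left(\sqrt{15 + 0} \right)} = 4 \left(- \frac{9 \sqrt{15 + 0}}{12 + 4 \sqrt{15 + 0}}\right) = 4 \left(- \frac{9 \sqrt{15}}{12 + 4 \sqrt{15}}\right) = - \frac{36 \sqrt{15}}{12 + 4 \sqrt{15}}$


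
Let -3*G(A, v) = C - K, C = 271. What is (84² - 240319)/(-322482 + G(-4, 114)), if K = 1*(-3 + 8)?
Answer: 699789/967712 ≈ 0.72314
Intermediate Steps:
K = 5 (K = 1*5 = 5)
G(A, v) = -266/3 (G(A, v) = -(271 - 1*5)/3 = -(271 - 5)/3 = -⅓*266 = -266/3)
(84² - 240319)/(-322482 + G(-4, 114)) = (84² - 240319)/(-322482 - 266/3) = (7056 - 240319)/(-967712/3) = -233263*(-3/967712) = 699789/967712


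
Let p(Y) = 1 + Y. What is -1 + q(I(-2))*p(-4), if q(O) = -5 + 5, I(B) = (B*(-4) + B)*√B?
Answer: -1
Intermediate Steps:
I(B) = -3*B^(3/2) (I(B) = (-4*B + B)*√B = (-3*B)*√B = -3*B^(3/2))
q(O) = 0
-1 + q(I(-2))*p(-4) = -1 + 0*(1 - 4) = -1 + 0*(-3) = -1 + 0 = -1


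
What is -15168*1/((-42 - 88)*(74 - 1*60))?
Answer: 3792/455 ≈ 8.3341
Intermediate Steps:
-15168*1/((-42 - 88)*(74 - 1*60)) = -15168*(-1/(130*(74 - 60))) = -15168/(14*(-130)) = -15168/(-1820) = -15168*(-1/1820) = 3792/455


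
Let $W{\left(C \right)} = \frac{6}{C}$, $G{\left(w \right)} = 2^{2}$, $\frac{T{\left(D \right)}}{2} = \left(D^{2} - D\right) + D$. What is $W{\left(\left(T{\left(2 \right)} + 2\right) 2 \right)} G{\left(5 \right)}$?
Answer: $\frac{6}{5} \approx 1.2$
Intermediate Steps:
$T{\left(D \right)} = 2 D^{2}$ ($T{\left(D \right)} = 2 \left(\left(D^{2} - D\right) + D\right) = 2 D^{2}$)
$G{\left(w \right)} = 4$
$W{\left(\left(T{\left(2 \right)} + 2\right) 2 \right)} G{\left(5 \right)} = \frac{6}{\left(2 \cdot 2^{2} + 2\right) 2} \cdot 4 = \frac{6}{\left(2 \cdot 4 + 2\right) 2} \cdot 4 = \frac{6}{\left(8 + 2\right) 2} \cdot 4 = \frac{6}{10 \cdot 2} \cdot 4 = \frac{6}{20} \cdot 4 = 6 \cdot \frac{1}{20} \cdot 4 = \frac{3}{10} \cdot 4 = \frac{6}{5}$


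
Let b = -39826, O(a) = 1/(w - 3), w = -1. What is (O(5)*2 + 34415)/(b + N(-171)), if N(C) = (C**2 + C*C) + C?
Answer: 68829/36970 ≈ 1.8618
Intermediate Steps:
N(C) = C + 2*C**2 (N(C) = (C**2 + C**2) + C = 2*C**2 + C = C + 2*C**2)
O(a) = -1/4 (O(a) = 1/(-1 - 3) = 1/(-4) = -1/4)
(O(5)*2 + 34415)/(b + N(-171)) = (-1/4*2 + 34415)/(-39826 - 171*(1 + 2*(-171))) = (-1/2 + 34415)/(-39826 - 171*(1 - 342)) = 68829/(2*(-39826 - 171*(-341))) = 68829/(2*(-39826 + 58311)) = (68829/2)/18485 = (68829/2)*(1/18485) = 68829/36970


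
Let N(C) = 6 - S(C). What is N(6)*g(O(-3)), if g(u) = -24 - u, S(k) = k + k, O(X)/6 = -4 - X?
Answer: 108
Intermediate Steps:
O(X) = -24 - 6*X (O(X) = 6*(-4 - X) = -24 - 6*X)
S(k) = 2*k
N(C) = 6 - 2*C
N(6)*g(O(-3)) = (6 - 2*6)*(-24 - (-24 - 6*(-3))) = (6 - 12)*(-24 - (-24 + 18)) = -6*(-24 - 1*(-6)) = -6*(-24 + 6) = -6*(-18) = 108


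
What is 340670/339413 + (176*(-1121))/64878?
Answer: -2039219954/1000928937 ≈ -2.0373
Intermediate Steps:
340670/339413 + (176*(-1121))/64878 = 340670*(1/339413) - 197296*1/64878 = 340670/339413 - 8968/2949 = -2039219954/1000928937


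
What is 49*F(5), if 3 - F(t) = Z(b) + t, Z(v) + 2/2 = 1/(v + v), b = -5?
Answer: -441/10 ≈ -44.100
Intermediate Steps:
Z(v) = -1 + 1/(2*v) (Z(v) = -1 + 1/(v + v) = -1 + 1/(2*v))
F(t) = 41/10 - t (F(t) = 3 - ((1/2 - 1*(-5))/(-5) + t) = 3 - (-(1/2 + 5)/5 + t) = 3 - (-1/5*11/2 + t) = 3 - (-11/10 + t) = 3 + (11/10 - t) = 41/10 - t)
49*F(5) = 49*(41/10 - 1*5) = 49*(41/10 - 5) = 49*(-9/10) = -441/10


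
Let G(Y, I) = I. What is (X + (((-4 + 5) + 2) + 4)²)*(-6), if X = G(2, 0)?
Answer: -294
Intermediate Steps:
X = 0
(X + (((-4 + 5) + 2) + 4)²)*(-6) = (0 + (((-4 + 5) + 2) + 4)²)*(-6) = (0 + ((1 + 2) + 4)²)*(-6) = (0 + (3 + 4)²)*(-6) = (0 + 7²)*(-6) = (0 + 49)*(-6) = 49*(-6) = -294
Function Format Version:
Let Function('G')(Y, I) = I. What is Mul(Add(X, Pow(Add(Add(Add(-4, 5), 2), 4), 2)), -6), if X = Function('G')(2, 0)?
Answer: -294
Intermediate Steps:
X = 0
Mul(Add(X, Pow(Add(Add(Add(-4, 5), 2), 4), 2)), -6) = Mul(Add(0, Pow(Add(Add(Add(-4, 5), 2), 4), 2)), -6) = Mul(Add(0, Pow(Add(Add(1, 2), 4), 2)), -6) = Mul(Add(0, Pow(Add(3, 4), 2)), -6) = Mul(Add(0, Pow(7, 2)), -6) = Mul(Add(0, 49), -6) = Mul(49, -6) = -294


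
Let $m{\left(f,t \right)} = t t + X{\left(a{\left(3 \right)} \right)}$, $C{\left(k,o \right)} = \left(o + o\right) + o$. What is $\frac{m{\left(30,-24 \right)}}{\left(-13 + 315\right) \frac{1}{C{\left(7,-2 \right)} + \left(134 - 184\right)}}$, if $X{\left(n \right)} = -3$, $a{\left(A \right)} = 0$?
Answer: $- \frac{16044}{151} \approx -106.25$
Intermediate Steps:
$C{\left(k,o \right)} = 3 o$ ($C{\left(k,o \right)} = 2 o + o = 3 o$)
$m{\left(f,t \right)} = -3 + t^{2}$ ($m{\left(f,t \right)} = t t - 3 = t^{2} - 3 = -3 + t^{2}$)
$\frac{m{\left(30,-24 \right)}}{\left(-13 + 315\right) \frac{1}{C{\left(7,-2 \right)} + \left(134 - 184\right)}} = \frac{-3 + \left(-24\right)^{2}}{\left(-13 + 315\right) \frac{1}{3 \left(-2\right) + \left(134 - 184\right)}} = \frac{-3 + 576}{302 \frac{1}{-6 + \left(134 - 184\right)}} = \frac{573}{302 \frac{1}{-6 - 50}} = \frac{573}{302 \frac{1}{-56}} = \frac{573}{302 \left(- \frac{1}{56}\right)} = \frac{573}{- \frac{151}{28}} = 573 \left(- \frac{28}{151}\right) = - \frac{16044}{151}$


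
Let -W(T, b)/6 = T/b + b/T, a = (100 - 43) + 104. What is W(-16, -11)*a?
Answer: -182091/88 ≈ -2069.2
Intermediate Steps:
a = 161 (a = 57 + 104 = 161)
W(T, b) = -6*T/b - 6*b/T (W(T, b) = -6*(T/b + b/T) = -6*T/b - 6*b/T)
W(-16, -11)*a = (-6*(-16)/(-11) - 6*(-11)/(-16))*161 = (-6*(-16)*(-1/11) - 6*(-11)*(-1/16))*161 = (-96/11 - 33/8)*161 = -1131/88*161 = -182091/88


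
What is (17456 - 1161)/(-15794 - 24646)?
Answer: -3259/8088 ≈ -0.40294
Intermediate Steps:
(17456 - 1161)/(-15794 - 24646) = 16295/(-40440) = 16295*(-1/40440) = -3259/8088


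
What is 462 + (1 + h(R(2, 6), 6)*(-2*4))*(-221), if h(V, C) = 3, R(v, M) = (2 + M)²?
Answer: 5545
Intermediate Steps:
462 + (1 + h(R(2, 6), 6)*(-2*4))*(-221) = 462 + (1 + 3*(-2*4))*(-221) = 462 + (1 + 3*(-8))*(-221) = 462 + (1 - 24)*(-221) = 462 - 23*(-221) = 462 + 5083 = 5545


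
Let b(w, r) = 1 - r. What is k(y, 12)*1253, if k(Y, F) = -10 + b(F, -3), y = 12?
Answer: -7518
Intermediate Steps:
k(Y, F) = -6 (k(Y, F) = -10 + (1 - 1*(-3)) = -10 + (1 + 3) = -10 + 4 = -6)
k(y, 12)*1253 = -6*1253 = -7518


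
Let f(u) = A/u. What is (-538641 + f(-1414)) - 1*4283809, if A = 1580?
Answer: -3409472940/707 ≈ -4.8224e+6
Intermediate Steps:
f(u) = 1580/u
(-538641 + f(-1414)) - 1*4283809 = (-538641 + 1580/(-1414)) - 1*4283809 = (-538641 + 1580*(-1/1414)) - 4283809 = (-538641 - 790/707) - 4283809 = -380819977/707 - 4283809 = -3409472940/707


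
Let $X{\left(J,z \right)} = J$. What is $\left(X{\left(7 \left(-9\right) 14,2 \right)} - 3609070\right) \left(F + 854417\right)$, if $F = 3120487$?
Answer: $-14349212644608$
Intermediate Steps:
$\left(X{\left(7 \left(-9\right) 14,2 \right)} - 3609070\right) \left(F + 854417\right) = \left(7 \left(-9\right) 14 - 3609070\right) \left(3120487 + 854417\right) = \left(\left(-63\right) 14 - 3609070\right) 3974904 = \left(-882 - 3609070\right) 3974904 = \left(-3609952\right) 3974904 = -14349212644608$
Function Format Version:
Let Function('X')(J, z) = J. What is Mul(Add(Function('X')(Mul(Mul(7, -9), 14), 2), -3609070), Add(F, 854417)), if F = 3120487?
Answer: -14349212644608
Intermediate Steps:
Mul(Add(Function('X')(Mul(Mul(7, -9), 14), 2), -3609070), Add(F, 854417)) = Mul(Add(Mul(Mul(7, -9), 14), -3609070), Add(3120487, 854417)) = Mul(Add(Mul(-63, 14), -3609070), 3974904) = Mul(Add(-882, -3609070), 3974904) = Mul(-3609952, 3974904) = -14349212644608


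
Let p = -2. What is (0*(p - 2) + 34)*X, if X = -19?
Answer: -646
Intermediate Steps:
(0*(p - 2) + 34)*X = (0*(-2 - 2) + 34)*(-19) = (0*(-4) + 34)*(-19) = (0 + 34)*(-19) = 34*(-19) = -646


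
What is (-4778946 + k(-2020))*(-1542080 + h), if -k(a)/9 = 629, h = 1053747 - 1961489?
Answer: 11721435489954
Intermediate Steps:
h = -907742
k(a) = -5661 (k(a) = -9*629 = -5661)
(-4778946 + k(-2020))*(-1542080 + h) = (-4778946 - 5661)*(-1542080 - 907742) = -4784607*(-2449822) = 11721435489954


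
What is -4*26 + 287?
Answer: 183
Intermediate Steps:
-4*26 + 287 = -104 + 287 = 183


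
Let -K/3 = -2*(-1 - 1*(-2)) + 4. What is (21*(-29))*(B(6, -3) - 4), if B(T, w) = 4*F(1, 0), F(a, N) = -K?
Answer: -12180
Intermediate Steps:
K = -6 (K = -3*(-2*(-1 - 1*(-2)) + 4) = -3*(-2*(-1 + 2) + 4) = -3*(-2*1 + 4) = -3*(-2 + 4) = -3*2 = -6)
F(a, N) = 6 (F(a, N) = -1*(-6) = 6)
B(T, w) = 24 (B(T, w) = 4*6 = 24)
(21*(-29))*(B(6, -3) - 4) = (21*(-29))*(24 - 4) = -609*20 = -12180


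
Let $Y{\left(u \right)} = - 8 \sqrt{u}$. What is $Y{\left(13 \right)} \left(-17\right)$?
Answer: $136 \sqrt{13} \approx 490.35$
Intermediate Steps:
$Y{\left(13 \right)} \left(-17\right) = - 8 \sqrt{13} \left(-17\right) = 136 \sqrt{13}$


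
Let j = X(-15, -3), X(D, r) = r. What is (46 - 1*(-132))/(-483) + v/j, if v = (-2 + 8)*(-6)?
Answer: 5618/483 ≈ 11.631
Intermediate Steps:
j = -3
v = -36 (v = 6*(-6) = -36)
(46 - 1*(-132))/(-483) + v/j = (46 - 1*(-132))/(-483) - 36/(-3) = (46 + 132)*(-1/483) - 36*(-⅓) = 178*(-1/483) + 12 = -178/483 + 12 = 5618/483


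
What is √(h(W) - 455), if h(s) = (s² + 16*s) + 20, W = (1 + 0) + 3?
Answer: I*√355 ≈ 18.841*I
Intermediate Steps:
W = 4 (W = 1 + 3 = 4)
h(s) = 20 + s² + 16*s
√(h(W) - 455) = √((20 + 4² + 16*4) - 455) = √((20 + 16 + 64) - 455) = √(100 - 455) = √(-355) = I*√355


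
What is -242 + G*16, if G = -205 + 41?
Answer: -2866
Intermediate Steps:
G = -164
-242 + G*16 = -242 - 164*16 = -242 - 2624 = -2866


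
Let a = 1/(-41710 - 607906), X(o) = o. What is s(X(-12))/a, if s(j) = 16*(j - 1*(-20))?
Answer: -83150848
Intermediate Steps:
s(j) = 320 + 16*j (s(j) = 16*(j + 20) = 16*(20 + j) = 320 + 16*j)
a = -1/649616 (a = 1/(-649616) = -1/649616 ≈ -1.5394e-6)
s(X(-12))/a = (320 + 16*(-12))/(-1/649616) = (320 - 192)*(-649616) = 128*(-649616) = -83150848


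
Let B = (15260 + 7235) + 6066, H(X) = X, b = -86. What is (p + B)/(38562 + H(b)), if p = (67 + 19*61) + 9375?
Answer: 19581/19238 ≈ 1.0178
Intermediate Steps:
B = 28561 (B = 22495 + 6066 = 28561)
p = 10601 (p = (67 + 1159) + 9375 = 1226 + 9375 = 10601)
(p + B)/(38562 + H(b)) = (10601 + 28561)/(38562 - 86) = 39162/38476 = 39162*(1/38476) = 19581/19238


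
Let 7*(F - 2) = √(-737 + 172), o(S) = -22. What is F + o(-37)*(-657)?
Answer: 14456 + I*√565/7 ≈ 14456.0 + 3.3957*I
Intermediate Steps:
F = 2 + I*√565/7 (F = 2 + √(-737 + 172)/7 = 2 + √(-565)/7 = 2 + (I*√565)/7 = 2 + I*√565/7 ≈ 2.0 + 3.3957*I)
F + o(-37)*(-657) = (2 + I*√565/7) - 22*(-657) = (2 + I*√565/7) + 14454 = 14456 + I*√565/7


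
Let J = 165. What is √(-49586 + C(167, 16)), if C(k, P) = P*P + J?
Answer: I*√49165 ≈ 221.73*I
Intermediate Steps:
C(k, P) = 165 + P² (C(k, P) = P*P + 165 = P² + 165 = 165 + P²)
√(-49586 + C(167, 16)) = √(-49586 + (165 + 16²)) = √(-49586 + (165 + 256)) = √(-49586 + 421) = √(-49165) = I*√49165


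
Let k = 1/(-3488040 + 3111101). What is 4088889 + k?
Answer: 1541261730770/376939 ≈ 4.0889e+6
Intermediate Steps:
k = -1/376939 (k = 1/(-376939) = -1/376939 ≈ -2.6529e-6)
4088889 + k = 4088889 - 1/376939 = 1541261730770/376939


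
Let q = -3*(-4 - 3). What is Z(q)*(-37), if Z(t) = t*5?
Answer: -3885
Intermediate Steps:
q = 21 (q = -3*(-7) = 21)
Z(t) = 5*t
Z(q)*(-37) = (5*21)*(-37) = 105*(-37) = -3885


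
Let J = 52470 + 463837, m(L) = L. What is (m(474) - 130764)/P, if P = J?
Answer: -130290/516307 ≈ -0.25235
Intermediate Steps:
J = 516307
P = 516307
(m(474) - 130764)/P = (474 - 130764)/516307 = -130290*1/516307 = -130290/516307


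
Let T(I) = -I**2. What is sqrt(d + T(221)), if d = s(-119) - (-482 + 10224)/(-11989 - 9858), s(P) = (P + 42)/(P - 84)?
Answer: 4*I*sqrt(1225284218415614)/633563 ≈ 221.0*I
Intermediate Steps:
s(P) = (42 + P)/(-84 + P)
d = 522835/633563 (d = (42 - 119)/(-84 - 119) - (-482 + 10224)/(-11989 - 9858) = -77/(-203) - 9742/(-21847) = -1/203*(-77) - 9742*(-1)/21847 = 11/29 - 1*(-9742/21847) = 11/29 + 9742/21847 = 522835/633563 ≈ 0.82523)
sqrt(d + T(221)) = sqrt(522835/633563 - 1*221**2) = sqrt(522835/633563 - 1*48841) = sqrt(522835/633563 - 48841) = sqrt(-30943327648/633563) = 4*I*sqrt(1225284218415614)/633563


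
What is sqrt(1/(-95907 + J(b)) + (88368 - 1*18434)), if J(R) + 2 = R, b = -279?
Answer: sqrt(161759638328777)/48094 ≈ 264.45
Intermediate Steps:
J(R) = -2 + R
sqrt(1/(-95907 + J(b)) + (88368 - 1*18434)) = sqrt(1/(-95907 + (-2 - 279)) + (88368 - 1*18434)) = sqrt(1/(-95907 - 281) + (88368 - 18434)) = sqrt(1/(-96188) + 69934) = sqrt(-1/96188 + 69934) = sqrt(6726811591/96188) = sqrt(161759638328777)/48094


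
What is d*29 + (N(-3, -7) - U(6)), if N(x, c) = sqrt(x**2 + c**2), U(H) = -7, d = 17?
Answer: 500 + sqrt(58) ≈ 507.62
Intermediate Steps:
N(x, c) = sqrt(c**2 + x**2)
d*29 + (N(-3, -7) - U(6)) = 17*29 + (sqrt((-7)**2 + (-3)**2) - 1*(-7)) = 493 + (sqrt(49 + 9) + 7) = 493 + (sqrt(58) + 7) = 493 + (7 + sqrt(58)) = 500 + sqrt(58)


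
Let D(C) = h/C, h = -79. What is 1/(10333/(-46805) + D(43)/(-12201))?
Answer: -24555915615/5417438524 ≈ -4.5328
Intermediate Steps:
D(C) = -79/C
1/(10333/(-46805) + D(43)/(-12201)) = 1/(10333/(-46805) - 79/43/(-12201)) = 1/(10333*(-1/46805) - 79*1/43*(-1/12201)) = 1/(-10333/46805 - 79/43*(-1/12201)) = 1/(-10333/46805 + 79/524643) = 1/(-5417438524/24555915615) = -24555915615/5417438524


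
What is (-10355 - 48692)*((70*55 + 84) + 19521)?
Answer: -1384947385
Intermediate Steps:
(-10355 - 48692)*((70*55 + 84) + 19521) = -59047*((3850 + 84) + 19521) = -59047*(3934 + 19521) = -59047*23455 = -1384947385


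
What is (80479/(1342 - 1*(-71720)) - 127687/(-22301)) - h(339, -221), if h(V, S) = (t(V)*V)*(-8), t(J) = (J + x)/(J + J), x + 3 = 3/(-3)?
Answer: 75671048857/56184678 ≈ 1346.8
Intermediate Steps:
x = -4 (x = -3 + 3/(-3) = -3 + 3*(-1/3) = -3 - 1 = -4)
t(J) = (-4 + J)/(2*J) (t(J) = (J - 4)/(J + J) = (-4 + J)/((2*J)) = (-4 + J)*(1/(2*J)) = (-4 + J)/(2*J))
h(V, S) = 16 - 4*V (h(V, S) = (((-4 + V)/(2*V))*V)*(-8) = (-2 + V/2)*(-8) = 16 - 4*V)
(80479/(1342 - 1*(-71720)) - 127687/(-22301)) - h(339, -221) = (80479/(1342 - 1*(-71720)) - 127687/(-22301)) - (16 - 4*339) = (80479/(1342 + 71720) - 127687*(-1/22301)) - (16 - 1356) = (80479/73062 + 4403/769) - 1*(-1340) = (80479*(1/73062) + 4403/769) + 1340 = (80479/73062 + 4403/769) + 1340 = 383580337/56184678 + 1340 = 75671048857/56184678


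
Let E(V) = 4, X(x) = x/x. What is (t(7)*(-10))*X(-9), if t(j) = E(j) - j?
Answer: 30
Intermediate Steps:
X(x) = 1
t(j) = 4 - j
(t(7)*(-10))*X(-9) = ((4 - 1*7)*(-10))*1 = ((4 - 7)*(-10))*1 = -3*(-10)*1 = 30*1 = 30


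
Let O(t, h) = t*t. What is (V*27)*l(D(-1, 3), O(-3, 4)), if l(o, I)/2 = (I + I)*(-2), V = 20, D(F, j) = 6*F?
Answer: -38880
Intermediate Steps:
O(t, h) = t**2
l(o, I) = -8*I (l(o, I) = 2*((I + I)*(-2)) = 2*((2*I)*(-2)) = 2*(-4*I) = -8*I)
(V*27)*l(D(-1, 3), O(-3, 4)) = (20*27)*(-8*(-3)**2) = 540*(-8*9) = 540*(-72) = -38880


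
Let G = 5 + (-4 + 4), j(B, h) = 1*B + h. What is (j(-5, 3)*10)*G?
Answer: -100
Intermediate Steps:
j(B, h) = B + h
G = 5 (G = 5 + 0 = 5)
(j(-5, 3)*10)*G = ((-5 + 3)*10)*5 = -2*10*5 = -20*5 = -100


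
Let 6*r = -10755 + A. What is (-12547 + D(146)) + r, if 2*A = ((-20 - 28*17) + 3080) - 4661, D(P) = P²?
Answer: 81641/12 ≈ 6803.4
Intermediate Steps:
A = -2077/2 (A = (((-20 - 28*17) + 3080) - 4661)/2 = (((-20 - 476) + 3080) - 4661)/2 = ((-496 + 3080) - 4661)/2 = (2584 - 4661)/2 = (½)*(-2077) = -2077/2 ≈ -1038.5)
r = -23587/12 (r = (-10755 - 2077/2)/6 = (⅙)*(-23587/2) = -23587/12 ≈ -1965.6)
(-12547 + D(146)) + r = (-12547 + 146²) - 23587/12 = (-12547 + 21316) - 23587/12 = 8769 - 23587/12 = 81641/12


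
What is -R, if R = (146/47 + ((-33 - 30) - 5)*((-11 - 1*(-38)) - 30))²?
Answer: -94750756/2209 ≈ -42893.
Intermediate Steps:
R = 94750756/2209 (R = (146*(1/47) + (-63 - 5)*((-11 + 38) - 30))² = (146/47 - 68*(27 - 30))² = (146/47 - 68*(-3))² = (146/47 + 204)² = (9734/47)² = 94750756/2209 ≈ 42893.)
-R = -1*94750756/2209 = -94750756/2209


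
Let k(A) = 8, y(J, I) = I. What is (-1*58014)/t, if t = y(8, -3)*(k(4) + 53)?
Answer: 19338/61 ≈ 317.02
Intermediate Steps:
t = -183 (t = -3*(8 + 53) = -3*61 = -183)
(-1*58014)/t = -1*58014/(-183) = -58014*(-1/183) = 19338/61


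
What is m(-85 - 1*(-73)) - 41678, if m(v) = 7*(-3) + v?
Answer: -41711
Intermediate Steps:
m(v) = -21 + v
m(-85 - 1*(-73)) - 41678 = (-21 + (-85 - 1*(-73))) - 41678 = (-21 + (-85 + 73)) - 41678 = (-21 - 12) - 41678 = -33 - 41678 = -41711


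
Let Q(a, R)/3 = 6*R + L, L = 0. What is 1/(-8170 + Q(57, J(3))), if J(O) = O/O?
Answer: -1/8152 ≈ -0.00012267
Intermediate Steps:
J(O) = 1
Q(a, R) = 18*R (Q(a, R) = 3*(6*R + 0) = 3*(6*R) = 18*R)
1/(-8170 + Q(57, J(3))) = 1/(-8170 + 18*1) = 1/(-8170 + 18) = 1/(-8152) = -1/8152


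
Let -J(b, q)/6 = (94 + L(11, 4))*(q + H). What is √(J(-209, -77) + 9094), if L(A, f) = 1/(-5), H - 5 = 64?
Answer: √339910/5 ≈ 116.60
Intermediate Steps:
H = 69 (H = 5 + 64 = 69)
L(A, f) = -⅕
J(b, q) = -194166/5 - 2814*q/5 (J(b, q) = -6*(94 - ⅕)*(q + 69) = -2814*(69 + q)/5 = -6*(32361/5 + 469*q/5) = -194166/5 - 2814*q/5)
√(J(-209, -77) + 9094) = √((-194166/5 - 2814/5*(-77)) + 9094) = √((-194166/5 + 216678/5) + 9094) = √(22512/5 + 9094) = √(67982/5) = √339910/5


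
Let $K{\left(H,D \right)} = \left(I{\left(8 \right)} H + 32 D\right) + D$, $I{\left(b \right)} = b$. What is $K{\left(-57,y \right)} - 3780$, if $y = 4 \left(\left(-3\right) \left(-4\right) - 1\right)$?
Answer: $-2784$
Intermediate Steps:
$y = 44$ ($y = 4 \left(12 - 1\right) = 4 \cdot 11 = 44$)
$K{\left(H,D \right)} = 8 H + 33 D$ ($K{\left(H,D \right)} = \left(8 H + 32 D\right) + D = 8 H + 33 D$)
$K{\left(-57,y \right)} - 3780 = \left(8 \left(-57\right) + 33 \cdot 44\right) - 3780 = \left(-456 + 1452\right) - 3780 = 996 - 3780 = -2784$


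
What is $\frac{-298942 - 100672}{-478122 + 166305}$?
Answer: $\frac{399614}{311817} \approx 1.2816$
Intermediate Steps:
$\frac{-298942 - 100672}{-478122 + 166305} = \frac{-298942 - 100672}{-311817} = \left(-399614\right) \left(- \frac{1}{311817}\right) = \frac{399614}{311817}$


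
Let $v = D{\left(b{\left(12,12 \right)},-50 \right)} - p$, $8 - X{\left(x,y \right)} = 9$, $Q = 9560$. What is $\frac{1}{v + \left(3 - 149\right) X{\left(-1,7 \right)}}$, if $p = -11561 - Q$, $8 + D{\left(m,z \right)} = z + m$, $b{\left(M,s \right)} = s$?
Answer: $\frac{1}{21221} \approx 4.7123 \cdot 10^{-5}$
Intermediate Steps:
$D{\left(m,z \right)} = -8 + m + z$ ($D{\left(m,z \right)} = -8 + \left(z + m\right) = -8 + \left(m + z\right) = -8 + m + z$)
$X{\left(x,y \right)} = -1$ ($X{\left(x,y \right)} = 8 - 9 = -1$)
$p = -21121$ ($p = -11561 - 9560 = -21121$)
$v = 21075$ ($v = \left(-8 + 12 - 50\right) - -21121 = -46 + 21121 = 21075$)
$\frac{1}{v + \left(3 - 149\right) X{\left(-1,7 \right)}} = \frac{1}{21075 + \left(3 - 149\right) \left(-1\right)} = \frac{1}{21075 - -146} = \frac{1}{21075 + 146} = \frac{1}{21221}$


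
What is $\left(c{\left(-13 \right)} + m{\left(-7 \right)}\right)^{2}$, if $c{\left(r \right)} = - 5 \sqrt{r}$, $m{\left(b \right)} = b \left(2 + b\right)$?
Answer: $900 - 350 i \sqrt{13} \approx 900.0 - 1261.9 i$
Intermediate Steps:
$\left(c{\left(-13 \right)} + m{\left(-7 \right)}\right)^{2} = \left(- 5 \sqrt{-13} - 7 \left(2 - 7\right)\right)^{2} = \left(- 5 i \sqrt{13} - -35\right)^{2} = \left(- 5 i \sqrt{13} + 35\right)^{2} = \left(35 - 5 i \sqrt{13}\right)^{2}$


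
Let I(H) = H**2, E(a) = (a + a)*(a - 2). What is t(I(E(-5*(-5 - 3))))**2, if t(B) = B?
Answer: 85407170560000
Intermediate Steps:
E(a) = 2*a*(-2 + a) (E(a) = (2*a)*(-2 + a) = 2*a*(-2 + a))
t(I(E(-5*(-5 - 3))))**2 = ((2*(-5*(-5 - 3))*(-2 - 5*(-5 - 3)))**2)**2 = ((2*(-5*(-8))*(-2 - 5*(-8)))**2)**2 = ((2*40*(-2 + 40))**2)**2 = ((2*40*38)**2)**2 = (3040**2)**2 = 9241600**2 = 85407170560000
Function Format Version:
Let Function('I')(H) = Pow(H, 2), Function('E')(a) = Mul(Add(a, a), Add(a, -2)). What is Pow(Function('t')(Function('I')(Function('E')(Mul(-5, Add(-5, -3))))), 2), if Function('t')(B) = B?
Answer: 85407170560000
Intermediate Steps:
Function('E')(a) = Mul(2, a, Add(-2, a)) (Function('E')(a) = Mul(Mul(2, a), Add(-2, a)) = Mul(2, a, Add(-2, a)))
Pow(Function('t')(Function('I')(Function('E')(Mul(-5, Add(-5, -3))))), 2) = Pow(Pow(Mul(2, Mul(-5, Add(-5, -3)), Add(-2, Mul(-5, Add(-5, -3)))), 2), 2) = Pow(Pow(Mul(2, Mul(-5, -8), Add(-2, Mul(-5, -8))), 2), 2) = Pow(Pow(Mul(2, 40, Add(-2, 40)), 2), 2) = Pow(Pow(Mul(2, 40, 38), 2), 2) = Pow(Pow(3040, 2), 2) = Pow(9241600, 2) = 85407170560000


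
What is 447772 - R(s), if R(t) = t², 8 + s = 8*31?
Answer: 390172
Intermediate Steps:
s = 240 (s = -8 + 8*31 = -8 + 248 = 240)
447772 - R(s) = 447772 - 1*240² = 447772 - 1*57600 = 447772 - 57600 = 390172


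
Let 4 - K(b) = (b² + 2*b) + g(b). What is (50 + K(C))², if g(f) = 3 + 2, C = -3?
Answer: 2116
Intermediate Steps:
g(f) = 5
K(b) = -1 - b² - 2*b (K(b) = 4 - ((b² + 2*b) + 5) = 4 - (5 + b² + 2*b) = 4 + (-5 - b² - 2*b) = -1 - b² - 2*b)
(50 + K(C))² = (50 + (-1 - 1*(-3)² - 2*(-3)))² = (50 + (-1 - 1*9 + 6))² = (50 + (-1 - 9 + 6))² = (50 - 4)² = 46² = 2116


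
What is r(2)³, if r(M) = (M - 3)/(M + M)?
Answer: -1/64 ≈ -0.015625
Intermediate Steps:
r(M) = (-3 + M)/(2*M) (r(M) = (-3 + M)/((2*M)) = (-3 + M)*(1/(2*M)) = (-3 + M)/(2*M))
r(2)³ = ((½)*(-3 + 2)/2)³ = ((½)*(½)*(-1))³ = (-¼)³ = -1/64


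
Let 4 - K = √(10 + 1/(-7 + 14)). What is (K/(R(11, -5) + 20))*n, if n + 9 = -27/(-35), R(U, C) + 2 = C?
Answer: -1152/455 + 288*√497/3185 ≈ -0.51600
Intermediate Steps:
R(U, C) = -2 + C
n = -288/35 (n = -9 - 27/(-35) = -9 - 27*(-1/35) = -9 + 27/35 = -288/35 ≈ -8.2286)
K = 4 - √497/7 (K = 4 - √(10 + 1/(-7 + 14)) = 4 - √(10 + 1/7) = 4 - √(10 + ⅐) = 4 - √(71/7) = 4 - √497/7 ≈ 0.81522)
(K/(R(11, -5) + 20))*n = ((4 - √497/7)/((-2 - 5) + 20))*(-288/35) = ((4 - √497/7)/(-7 + 20))*(-288/35) = ((4 - √497/7)/13)*(-288/35) = (4/13 - √497/91)*(-288/35) = -1152/455 + 288*√497/3185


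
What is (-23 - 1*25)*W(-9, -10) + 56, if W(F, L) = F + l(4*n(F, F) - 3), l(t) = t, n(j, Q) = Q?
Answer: 2360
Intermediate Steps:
W(F, L) = -3 + 5*F (W(F, L) = F + (4*F - 3) = F + (-3 + 4*F) = -3 + 5*F)
(-23 - 1*25)*W(-9, -10) + 56 = (-23 - 1*25)*(-3 + 5*(-9)) + 56 = (-23 - 25)*(-3 - 45) + 56 = -48*(-48) + 56 = 2304 + 56 = 2360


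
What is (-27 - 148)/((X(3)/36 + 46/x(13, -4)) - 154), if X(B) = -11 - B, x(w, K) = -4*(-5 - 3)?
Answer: 1008/881 ≈ 1.1442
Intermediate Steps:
x(w, K) = 32 (x(w, K) = -4*(-8) = 32)
(-27 - 148)/((X(3)/36 + 46/x(13, -4)) - 154) = (-27 - 148)/(((-11 - 1*3)/36 + 46/32) - 154) = -175/(((-11 - 3)*(1/36) + 46*(1/32)) - 154) = -175/((-14*1/36 + 23/16) - 154) = -175/((-7/18 + 23/16) - 154) = -175/(151/144 - 154) = -175/(-22025/144) = -175*(-144/22025) = 1008/881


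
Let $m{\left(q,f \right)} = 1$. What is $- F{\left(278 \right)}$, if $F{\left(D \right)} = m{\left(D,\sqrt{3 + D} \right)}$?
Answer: $-1$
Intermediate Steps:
$F{\left(D \right)} = 1$
$- F{\left(278 \right)} = \left(-1\right) 1 = -1$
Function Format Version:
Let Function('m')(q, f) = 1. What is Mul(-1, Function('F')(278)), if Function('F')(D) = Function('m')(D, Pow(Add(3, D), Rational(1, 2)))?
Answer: -1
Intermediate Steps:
Function('F')(D) = 1
Mul(-1, Function('F')(278)) = Mul(-1, 1) = -1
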